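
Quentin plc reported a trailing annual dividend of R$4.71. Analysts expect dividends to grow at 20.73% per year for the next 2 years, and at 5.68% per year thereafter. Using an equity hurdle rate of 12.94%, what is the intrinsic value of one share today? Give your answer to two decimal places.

Two-stage DDM. Project D₁…D_2 at 0.2073, terminal growth 0.0568, discount at r = 0.1294.
D_1 = 5.6864
D_2 = 6.8652
Terminal value at t=2: TV = D_3/(r−g) = 7.2551/(0.1294−0.0568) = 99.9327
P₀ = 5.6864/(1+0.1294)^1 + 6.8652/(1+0.1294)^2 + 99.9327/(1+0.1294)^2 = 88.7621

R$88.76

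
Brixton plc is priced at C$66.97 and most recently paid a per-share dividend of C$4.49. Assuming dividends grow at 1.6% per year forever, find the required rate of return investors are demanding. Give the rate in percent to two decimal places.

Rearranging the constant-growth DDM: r = D₁/P₀ + g.
D₁ = 4.49 × (1 + 0.016) = 4.5618.
r = 4.5618 / 66.97 + 0.016 = 0.06812 + 0.016 = 0.08412

8.41%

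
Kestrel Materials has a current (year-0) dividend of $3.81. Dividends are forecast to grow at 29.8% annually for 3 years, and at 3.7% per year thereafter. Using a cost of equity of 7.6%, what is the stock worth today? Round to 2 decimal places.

$194.67

Two-stage DDM. Project D₁…D_3 at 0.298, terminal growth 0.037, discount at r = 0.076.
D_1 = 4.9454
D_2 = 6.4191
D_3 = 8.3320
Terminal value at t=3: TV = D_4/(r−g) = 8.6403/(0.076−0.037) = 221.5456
P₀ = 4.9454/(1+0.076)^1 + 6.4191/(1+0.076)^2 + 8.3320/(1+0.076)^3 + 221.5456/(1+0.076)^3 = 194.6674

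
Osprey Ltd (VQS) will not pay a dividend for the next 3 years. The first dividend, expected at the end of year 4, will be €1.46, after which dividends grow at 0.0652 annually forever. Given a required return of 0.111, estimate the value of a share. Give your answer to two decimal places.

€23.25

Deferred-dividend DDM. At t=3 the remaining stream is a growing perpetuity with first payment D_4 = 1.46.
V_3 = D_4/(r−g) = 1.46/(0.111−0.0652) = 31.8777
P₀ = V_3/(1+r)^3 = 31.8777/(1+0.111)^3 = 23.2458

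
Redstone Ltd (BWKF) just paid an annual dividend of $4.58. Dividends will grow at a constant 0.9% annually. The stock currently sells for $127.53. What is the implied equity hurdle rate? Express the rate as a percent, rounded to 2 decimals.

Rearranging the constant-growth DDM: r = D₁/P₀ + g.
D₁ = 4.58 × (1 + 0.009) = 4.6212.
r = 4.6212 / 127.53 + 0.009 = 0.03624 + 0.009 = 0.04524

4.52%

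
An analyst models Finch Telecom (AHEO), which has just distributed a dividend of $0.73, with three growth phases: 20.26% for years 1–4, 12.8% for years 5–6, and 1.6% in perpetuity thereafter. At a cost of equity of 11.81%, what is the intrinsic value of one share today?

$15.39

Three-stage DDM. Project D₁…D_6; terminal Gordon value at t=6 with g = 0.016; discount at r = 0.1181.
D_1 = 0.8779
D_2 = 1.0558
D_3 = 1.2697
D_4 = 1.5269
D_5 = 1.7223
D_6 = 1.9428
TV_6 = 1.9739/(0.1181−0.016) = 19.3328
P₀ = Σ Dₜ/(1+r)ᵗ + TV_6/(1+r)^6 = 15.3898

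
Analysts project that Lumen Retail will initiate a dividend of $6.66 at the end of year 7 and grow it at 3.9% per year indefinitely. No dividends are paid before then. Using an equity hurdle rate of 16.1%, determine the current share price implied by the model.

Deferred-dividend DDM. At t=6 the remaining stream is a growing perpetuity with first payment D_7 = 6.66.
V_6 = D_7/(r−g) = 6.66/(0.161−0.039) = 54.5902
P₀ = V_6/(1+r)^6 = 54.5902/(1+0.161)^6 = 22.2906

$22.29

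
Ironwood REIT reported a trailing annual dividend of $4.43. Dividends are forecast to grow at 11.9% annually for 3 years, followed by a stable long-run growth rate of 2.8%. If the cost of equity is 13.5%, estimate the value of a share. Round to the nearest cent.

Two-stage DDM. Project D₁…D_3 at 0.119, terminal growth 0.028, discount at r = 0.135.
D_1 = 4.9572
D_2 = 5.5471
D_3 = 6.2072
Terminal value at t=3: TV = D_4/(r−g) = 6.3810/(0.135−0.028) = 59.6353
P₀ = 4.9572/(1+0.135)^1 + 5.5471/(1+0.135)^2 + 6.2072/(1+0.135)^3 + 59.6353/(1+0.135)^3 = 53.7052

$53.71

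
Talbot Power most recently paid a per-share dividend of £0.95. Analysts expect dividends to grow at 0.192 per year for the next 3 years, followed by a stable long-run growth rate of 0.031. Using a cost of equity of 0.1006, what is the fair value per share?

£21.23

Two-stage DDM. Project D₁…D_3 at 0.192, terminal growth 0.031, discount at r = 0.1006.
D_1 = 1.1324
D_2 = 1.3498
D_3 = 1.6090
Terminal value at t=3: TV = D_4/(r−g) = 1.6589/(0.1006−0.031) = 23.8343
P₀ = 1.1324/(1+0.1006)^1 + 1.3498/(1+0.1006)^2 + 1.6090/(1+0.1006)^3 + 23.8343/(1+0.1006)^3 = 21.2279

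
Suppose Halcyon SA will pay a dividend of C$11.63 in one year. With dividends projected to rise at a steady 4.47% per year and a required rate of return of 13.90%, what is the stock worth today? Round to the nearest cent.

C$123.33

Gordon growth model: P₀ = D₁/(r − g), with D₁ = 11.63 given directly.
P₀ = 11.6300 / (0.139 − 0.0447) = 11.6300 / 0.0943 = 123.3298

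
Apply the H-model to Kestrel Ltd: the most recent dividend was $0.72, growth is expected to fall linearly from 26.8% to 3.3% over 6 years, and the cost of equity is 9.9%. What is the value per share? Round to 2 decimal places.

H-model: P₀ = D₀[(1+g_L) + H(g_S−g_L)]/(r−g_L), with H = 6/2 = 3.
P₀ = 0.72 × [(1+0.033) + 3×(0.268−0.033)] / (0.099−0.033)
   = 0.72 × 1.7380 / 0.066 = 18.9600

$18.96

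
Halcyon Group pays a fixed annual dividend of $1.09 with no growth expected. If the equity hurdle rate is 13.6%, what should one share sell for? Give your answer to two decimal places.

Zero-growth DDM (perpetuity): P₀ = D/r = 1.09 / 0.136 = 8.0147

$8.01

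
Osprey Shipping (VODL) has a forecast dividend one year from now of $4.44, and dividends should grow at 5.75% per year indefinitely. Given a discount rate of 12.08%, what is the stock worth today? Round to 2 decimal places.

$70.14

Gordon growth model: P₀ = D₁/(r − g), with D₁ = 4.44 given directly.
P₀ = 4.4400 / (0.1208 − 0.0575) = 4.4400 / 0.0633 = 70.1422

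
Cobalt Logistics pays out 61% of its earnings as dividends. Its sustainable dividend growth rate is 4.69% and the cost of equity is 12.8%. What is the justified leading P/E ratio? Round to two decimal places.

7.52

Justified leading P/E = b/(r−g) = 0.61/(0.128−0.0469) = 7.5216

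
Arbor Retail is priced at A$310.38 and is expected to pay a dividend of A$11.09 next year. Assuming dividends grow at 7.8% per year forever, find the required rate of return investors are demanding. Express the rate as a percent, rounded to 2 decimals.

11.37%

Rearranging the constant-growth DDM: r = D₁/P₀ + g.
r = 11.0900 / 310.38 + 0.078 = 0.03573 + 0.078 = 0.11373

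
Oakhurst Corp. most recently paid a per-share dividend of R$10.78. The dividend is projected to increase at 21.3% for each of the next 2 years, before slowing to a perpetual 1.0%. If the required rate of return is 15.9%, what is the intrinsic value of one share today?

Two-stage DDM. Project D₁…D_2 at 0.213, terminal growth 0.01, discount at r = 0.159.
D_1 = 13.0761
D_2 = 15.8614
Terminal value at t=2: TV = D_3/(r−g) = 16.0200/(0.159−0.01) = 107.5166
P₀ = 13.0761/(1+0.159)^1 + 15.8614/(1+0.159)^2 + 107.5166/(1+0.159)^2 = 103.1305

R$103.13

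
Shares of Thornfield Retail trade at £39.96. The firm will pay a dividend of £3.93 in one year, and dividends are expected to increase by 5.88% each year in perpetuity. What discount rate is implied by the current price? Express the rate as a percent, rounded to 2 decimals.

15.71%

Rearranging the constant-growth DDM: r = D₁/P₀ + g.
r = 3.9300 / 39.96 + 0.0588 = 0.09835 + 0.0588 = 0.15715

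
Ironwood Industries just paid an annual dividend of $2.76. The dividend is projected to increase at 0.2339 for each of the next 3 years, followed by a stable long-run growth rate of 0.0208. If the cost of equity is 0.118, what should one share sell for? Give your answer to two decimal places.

$49.09

Two-stage DDM. Project D₁…D_3 at 0.2339, terminal growth 0.0208, discount at r = 0.118.
D_1 = 3.4056
D_2 = 4.2021
D_3 = 5.1850
Terminal value at t=3: TV = D_4/(r−g) = 5.2929/(0.118−0.0208) = 54.4532
P₀ = 3.4056/(1+0.118)^1 + 4.2021/(1+0.118)^2 + 5.1850/(1+0.118)^3 + 54.4532/(1+0.118)^3 = 49.0855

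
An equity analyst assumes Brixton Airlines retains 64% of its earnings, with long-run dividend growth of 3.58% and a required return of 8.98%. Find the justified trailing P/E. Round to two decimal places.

6.91

Payout ratio b = 1 − 0.64 = 0.36.
Justified trailing P/E = b(1+g)/(r−g) = 0.36×(1+0.0358)/(0.0898−0.0358) = 6.9053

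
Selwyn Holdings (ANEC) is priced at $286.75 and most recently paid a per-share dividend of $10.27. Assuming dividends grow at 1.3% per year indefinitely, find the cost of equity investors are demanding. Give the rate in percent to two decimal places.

4.93%

Rearranging the constant-growth DDM: r = D₁/P₀ + g.
D₁ = 10.27 × (1 + 0.013) = 10.4035.
r = 10.4035 / 286.75 + 0.013 = 0.03628 + 0.013 = 0.04928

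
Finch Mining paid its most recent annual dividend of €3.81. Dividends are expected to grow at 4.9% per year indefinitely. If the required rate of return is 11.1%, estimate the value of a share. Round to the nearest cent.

Gordon growth model: P₀ = D₁/(r − g). D₁ = 3.81 × (1 + 0.049) = 3.9967.
P₀ = 3.9967 / (0.111 − 0.049) = 3.9967 / 0.062 = 64.4627

€64.46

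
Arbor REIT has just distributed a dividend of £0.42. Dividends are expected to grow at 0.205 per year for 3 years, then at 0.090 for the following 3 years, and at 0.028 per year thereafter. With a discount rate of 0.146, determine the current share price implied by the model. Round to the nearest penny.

Three-stage DDM. Project D₁…D_6; terminal Gordon value at t=6 with g = 0.028; discount at r = 0.146.
D_1 = 0.5061
D_2 = 0.6099
D_3 = 0.7349
D_4 = 0.8010
D_5 = 0.8731
D_6 = 0.9517
TV_6 = 0.9783/(0.146−0.028) = 8.2909
P₀ = Σ Dₜ/(1+r)ᵗ + TV_6/(1+r)^6 = 6.3806

£6.38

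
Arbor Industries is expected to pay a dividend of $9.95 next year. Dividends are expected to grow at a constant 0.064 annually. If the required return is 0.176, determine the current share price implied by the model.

Gordon growth model: P₀ = D₁/(r − g), with D₁ = 9.95 given directly.
P₀ = 9.9500 / (0.176 − 0.064) = 9.9500 / 0.112 = 88.8393

$88.84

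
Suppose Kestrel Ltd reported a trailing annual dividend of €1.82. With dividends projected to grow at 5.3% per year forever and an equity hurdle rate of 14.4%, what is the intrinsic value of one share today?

€21.06

Gordon growth model: P₀ = D₁/(r − g). D₁ = 1.82 × (1 + 0.053) = 1.9165.
P₀ = 1.9165 / (0.144 − 0.053) = 1.9165 / 0.091 = 21.0600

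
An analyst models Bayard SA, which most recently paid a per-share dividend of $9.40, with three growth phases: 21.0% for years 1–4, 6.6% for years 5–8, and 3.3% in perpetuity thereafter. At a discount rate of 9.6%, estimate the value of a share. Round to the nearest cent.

$305.50

Three-stage DDM. Project D₁…D_8; terminal Gordon value at t=8 with g = 0.033; discount at r = 0.096.
D_1 = 11.3740
D_2 = 13.7625
D_3 = 16.6527
D_4 = 20.1497
D_5 = 21.4796
D_6 = 22.8973
D_7 = 24.4085
D_8 = 26.0195
TV_8 = 26.8781/(0.096−0.033) = 426.6364
P₀ = Σ Dₜ/(1+r)ᵗ + TV_8/(1+r)^8 = 305.5022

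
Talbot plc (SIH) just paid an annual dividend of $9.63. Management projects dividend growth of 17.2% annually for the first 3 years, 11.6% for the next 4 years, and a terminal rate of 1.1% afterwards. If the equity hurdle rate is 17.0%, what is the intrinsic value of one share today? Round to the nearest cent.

$114.39

Three-stage DDM. Project D₁…D_7; terminal Gordon value at t=7 with g = 0.011; discount at r = 0.17.
D_1 = 11.2864
D_2 = 13.2276
D_3 = 15.5028
D_4 = 17.3011
D_5 = 19.3080
D_6 = 21.5477
D_7 = 24.0473
TV_7 = 24.3118/(0.17−0.011) = 152.9044
P₀ = Σ Dₜ/(1+r)ᵗ + TV_7/(1+r)^7 = 114.3878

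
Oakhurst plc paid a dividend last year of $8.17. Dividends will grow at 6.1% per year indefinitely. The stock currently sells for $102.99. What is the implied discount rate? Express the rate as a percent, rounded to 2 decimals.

Rearranging the constant-growth DDM: r = D₁/P₀ + g.
D₁ = 8.17 × (1 + 0.061) = 8.6684.
r = 8.6684 / 102.99 + 0.061 = 0.08417 + 0.061 = 0.14517

14.52%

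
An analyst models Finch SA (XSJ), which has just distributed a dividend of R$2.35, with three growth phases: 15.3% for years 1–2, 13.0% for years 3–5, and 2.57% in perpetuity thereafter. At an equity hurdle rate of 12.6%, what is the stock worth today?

R$37.78

Three-stage DDM. Project D₁…D_5; terminal Gordon value at t=5 with g = 0.0257; discount at r = 0.126.
D_1 = 2.7096
D_2 = 3.1241
D_3 = 3.5302
D_4 = 3.9892
D_5 = 4.5078
TV_5 = 4.6236/(0.126−0.0257) = 46.0979
P₀ = Σ Dₜ/(1+r)ᵗ + TV_5/(1+r)^5 = 37.7829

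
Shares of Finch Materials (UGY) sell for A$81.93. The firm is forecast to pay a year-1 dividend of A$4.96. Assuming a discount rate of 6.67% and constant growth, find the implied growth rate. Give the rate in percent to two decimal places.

From P₀ = D₁/(r − g), the implied growth is g = r − D₁/P₀.
g = 0.0667 − 4.96/81.93 = 0.0667 − 0.06054 = 0.00616

0.62%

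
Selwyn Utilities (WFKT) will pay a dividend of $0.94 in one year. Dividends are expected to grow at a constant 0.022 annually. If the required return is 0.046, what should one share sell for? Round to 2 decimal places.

$39.17

Gordon growth model: P₀ = D₁/(r − g), with D₁ = 0.94 given directly.
P₀ = 0.9400 / (0.046 − 0.022) = 0.9400 / 0.024 = 39.1667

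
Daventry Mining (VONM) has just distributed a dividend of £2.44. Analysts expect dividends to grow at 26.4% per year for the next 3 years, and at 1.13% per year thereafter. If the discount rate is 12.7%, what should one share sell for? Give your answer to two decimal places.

Two-stage DDM. Project D₁…D_3 at 0.264, terminal growth 0.0113, discount at r = 0.127.
D_1 = 3.0842
D_2 = 3.8984
D_3 = 4.9276
Terminal value at t=3: TV = D_4/(r−g) = 4.9832/(0.127−0.0113) = 43.0703
P₀ = 3.0842/(1+0.127)^1 + 3.8984/(1+0.127)^2 + 4.9276/(1+0.127)^3 + 43.0703/(1+0.127)^3 = 39.3371

£39.34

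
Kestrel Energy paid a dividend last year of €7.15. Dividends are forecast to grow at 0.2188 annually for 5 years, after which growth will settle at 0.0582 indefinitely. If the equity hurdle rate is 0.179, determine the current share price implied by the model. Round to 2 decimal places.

€113.48

Two-stage DDM. Project D₁…D_5 at 0.2188, terminal growth 0.0582, discount at r = 0.179.
D_1 = 8.7144
D_2 = 10.6211
D_3 = 12.9450
D_4 = 15.7774
D_5 = 19.2295
Terminal value at t=5: TV = D_6/(r−g) = 20.3487/(0.179−0.0582) = 168.4493
P₀ = 8.7144/(1+0.179)^1 + 10.6211/(1+0.179)^2 + 12.9450/(1+0.179)^3 + 15.7774/(1+0.179)^4 + 19.2295/(1+0.179)^5 + 168.4493/(1+0.179)^5 = 113.4811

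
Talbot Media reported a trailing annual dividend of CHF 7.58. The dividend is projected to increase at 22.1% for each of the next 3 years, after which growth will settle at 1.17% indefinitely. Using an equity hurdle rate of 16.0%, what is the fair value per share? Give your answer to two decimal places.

Two-stage DDM. Project D₁…D_3 at 0.221, terminal growth 0.0117, discount at r = 0.16.
D_1 = 9.2552
D_2 = 11.3006
D_3 = 13.7980
Terminal value at t=3: TV = D_4/(r−g) = 13.9594/(0.16−0.0117) = 94.1297
P₀ = 9.2552/(1+0.16)^1 + 11.3006/(1+0.16)^2 + 13.7980/(1+0.16)^3 + 94.1297/(1+0.16)^3 = 85.5215

CHF 85.52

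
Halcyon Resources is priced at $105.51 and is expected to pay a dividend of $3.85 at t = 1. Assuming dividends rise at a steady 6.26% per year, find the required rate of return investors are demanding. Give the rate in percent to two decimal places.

9.91%

Rearranging the constant-growth DDM: r = D₁/P₀ + g.
r = 3.8500 / 105.51 + 0.0626 = 0.03649 + 0.0626 = 0.09909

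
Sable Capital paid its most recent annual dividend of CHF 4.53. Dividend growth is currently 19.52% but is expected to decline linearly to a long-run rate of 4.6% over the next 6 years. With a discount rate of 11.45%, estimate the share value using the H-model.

CHF 98.77

H-model: P₀ = D₀[(1+g_L) + H(g_S−g_L)]/(r−g_L), with H = 6/2 = 3.
P₀ = 4.53 × [(1+0.046) + 3×(0.1952−0.046)] / (0.1145−0.046)
   = 4.53 × 1.4936 / 0.0685 = 98.7738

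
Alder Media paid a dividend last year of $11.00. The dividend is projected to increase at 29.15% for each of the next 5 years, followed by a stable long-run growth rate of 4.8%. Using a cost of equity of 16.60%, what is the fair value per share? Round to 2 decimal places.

Two-stage DDM. Project D₁…D_5 at 0.2915, terminal growth 0.048, discount at r = 0.166.
D_1 = 14.2065
D_2 = 18.3477
D_3 = 23.6960
D_4 = 30.6034
D_5 = 39.5244
Terminal value at t=5: TV = D_6/(r−g) = 41.4215/(0.166−0.048) = 351.0298
P₀ = 14.2065/(1+0.166)^1 + 18.3477/(1+0.166)^2 + 23.6960/(1+0.166)^3 + 30.6034/(1+0.166)^4 + 39.5244/(1+0.166)^5 + 351.0298/(1+0.166)^5 = 238.3967

$238.40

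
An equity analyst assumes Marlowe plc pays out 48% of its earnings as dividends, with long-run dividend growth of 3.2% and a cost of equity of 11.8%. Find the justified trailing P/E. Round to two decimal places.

5.76

Justified trailing P/E = b(1+g)/(r−g) = 0.48×(1+0.032)/(0.118−0.032) = 5.7600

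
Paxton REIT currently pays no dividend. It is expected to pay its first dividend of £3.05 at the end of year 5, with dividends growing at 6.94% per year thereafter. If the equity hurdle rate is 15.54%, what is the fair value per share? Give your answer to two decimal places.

Deferred-dividend DDM. At t=4 the remaining stream is a growing perpetuity with first payment D_5 = 3.05.
V_4 = D_5/(r−g) = 3.05/(0.1554−0.0694) = 35.4651
P₀ = V_4/(1+r)^4 = 35.4651/(1+0.1554)^4 = 19.9009

£19.90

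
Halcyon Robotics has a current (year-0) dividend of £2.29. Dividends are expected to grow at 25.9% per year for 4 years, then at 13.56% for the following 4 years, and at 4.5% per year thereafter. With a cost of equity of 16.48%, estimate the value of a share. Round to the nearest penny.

£47.54

Three-stage DDM. Project D₁…D_8; terminal Gordon value at t=8 with g = 0.045; discount at r = 0.1648.
D_1 = 2.8831
D_2 = 3.6298
D_3 = 4.5700
D_4 = 5.7536
D_5 = 6.5338
D_6 = 7.4197
D_7 = 8.4259
D_8 = 9.5684
TV_8 = 9.9990/(0.1648−0.045) = 83.4640
P₀ = Σ Dₜ/(1+r)ᵗ + TV_8/(1+r)^8 = 47.5375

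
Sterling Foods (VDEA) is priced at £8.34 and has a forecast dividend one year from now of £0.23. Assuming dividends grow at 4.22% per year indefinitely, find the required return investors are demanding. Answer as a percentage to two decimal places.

Rearranging the constant-growth DDM: r = D₁/P₀ + g.
r = 0.2300 / 8.34 + 0.0422 = 0.02758 + 0.0422 = 0.06978

6.98%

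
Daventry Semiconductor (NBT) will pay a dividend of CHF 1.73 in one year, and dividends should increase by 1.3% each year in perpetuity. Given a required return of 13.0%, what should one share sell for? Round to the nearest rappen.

CHF 14.79

Gordon growth model: P₀ = D₁/(r − g), with D₁ = 1.73 given directly.
P₀ = 1.7300 / (0.13 − 0.013) = 1.7300 / 0.117 = 14.7863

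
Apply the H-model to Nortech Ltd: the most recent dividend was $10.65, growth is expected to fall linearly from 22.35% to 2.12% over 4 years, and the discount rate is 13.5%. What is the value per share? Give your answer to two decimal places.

$133.43

H-model: P₀ = D₀[(1+g_L) + H(g_S−g_L)]/(r−g_L), with H = 4/2 = 2.
P₀ = 10.65 × [(1+0.0212) + 2×(0.2235−0.0212)] / (0.135−0.0212)
   = 10.65 × 1.4258 / 0.1138 = 133.4338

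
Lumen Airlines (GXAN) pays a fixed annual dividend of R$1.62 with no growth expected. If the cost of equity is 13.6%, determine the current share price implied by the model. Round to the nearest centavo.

R$11.91

Zero-growth DDM (perpetuity): P₀ = D/r = 1.62 / 0.136 = 11.9118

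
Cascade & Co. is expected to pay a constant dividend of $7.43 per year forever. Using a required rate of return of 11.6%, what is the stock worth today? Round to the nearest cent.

Zero-growth DDM (perpetuity): P₀ = D/r = 7.43 / 0.116 = 64.0517

$64.05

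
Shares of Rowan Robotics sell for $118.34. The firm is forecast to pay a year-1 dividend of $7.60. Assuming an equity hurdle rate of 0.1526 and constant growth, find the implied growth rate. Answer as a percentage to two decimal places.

8.84%

From P₀ = D₁/(r − g), the implied growth is g = r − D₁/P₀.
g = 0.1526 − 7.60/118.34 = 0.1526 − 0.06422 = 0.08838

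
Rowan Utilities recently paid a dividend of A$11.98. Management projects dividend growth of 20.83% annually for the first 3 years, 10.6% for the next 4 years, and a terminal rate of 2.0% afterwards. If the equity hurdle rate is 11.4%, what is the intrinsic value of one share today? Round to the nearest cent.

Three-stage DDM. Project D₁…D_7; terminal Gordon value at t=7 with g = 0.02; discount at r = 0.114.
D_1 = 14.4754
D_2 = 17.4907
D_3 = 21.1340
D_4 = 23.3742
D_5 = 25.8518
D_6 = 28.5921
D_7 = 31.6229
TV_7 = 32.2554/(0.114−0.02) = 343.1421
P₀ = Σ Dₜ/(1+r)ᵗ + TV_7/(1+r)^7 = 263.6013

A$263.60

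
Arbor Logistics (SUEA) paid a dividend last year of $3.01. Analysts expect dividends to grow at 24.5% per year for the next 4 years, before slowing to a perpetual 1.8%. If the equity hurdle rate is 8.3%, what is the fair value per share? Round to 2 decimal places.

Two-stage DDM. Project D₁…D_4 at 0.245, terminal growth 0.018, discount at r = 0.083.
D_1 = 3.7475
D_2 = 4.6656
D_3 = 5.8086
D_4 = 7.2318
Terminal value at t=4: TV = D_5/(r−g) = 7.3619/(0.083−0.018) = 113.2605
P₀ = 3.7475/(1+0.083)^1 + 4.6656/(1+0.083)^2 + 5.8086/(1+0.083)^3 + 7.2318/(1+0.083)^4 + 113.2605/(1+0.083)^4 = 99.5991

$99.60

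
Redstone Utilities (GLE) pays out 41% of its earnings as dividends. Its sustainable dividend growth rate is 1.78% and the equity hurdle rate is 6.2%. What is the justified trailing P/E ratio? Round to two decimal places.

Justified trailing P/E = b(1+g)/(r−g) = 0.41×(1+0.0178)/(0.062−0.0178) = 9.4411

9.44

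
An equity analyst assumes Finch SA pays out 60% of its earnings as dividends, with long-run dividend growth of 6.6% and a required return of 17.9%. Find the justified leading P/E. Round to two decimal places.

5.31

Justified leading P/E = b/(r−g) = 0.60/(0.179−0.066) = 5.3097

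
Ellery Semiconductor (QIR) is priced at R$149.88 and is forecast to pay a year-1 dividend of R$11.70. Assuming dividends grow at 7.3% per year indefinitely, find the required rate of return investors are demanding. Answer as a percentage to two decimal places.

15.11%

Rearranging the constant-growth DDM: r = D₁/P₀ + g.
r = 11.7000 / 149.88 + 0.073 = 0.07806 + 0.073 = 0.15106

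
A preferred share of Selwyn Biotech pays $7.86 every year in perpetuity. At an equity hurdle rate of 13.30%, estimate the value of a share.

Zero-growth DDM (perpetuity): P₀ = D/r = 7.86 / 0.133 = 59.0977

$59.10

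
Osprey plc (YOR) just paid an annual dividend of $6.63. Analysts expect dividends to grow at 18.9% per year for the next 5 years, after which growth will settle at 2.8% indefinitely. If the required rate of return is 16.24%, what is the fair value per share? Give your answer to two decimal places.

Two-stage DDM. Project D₁…D_5 at 0.189, terminal growth 0.028, discount at r = 0.1624.
D_1 = 7.8831
D_2 = 9.3730
D_3 = 11.1445
D_4 = 13.2508
D_5 = 15.7552
Terminal value at t=5: TV = D_6/(r−g) = 16.1963/(0.1624−0.028) = 120.5082
P₀ = 7.8831/(1+0.1624)^1 + 9.3730/(1+0.1624)^2 + 11.1445/(1+0.1624)^3 + 13.2508/(1+0.1624)^4 + 15.7552/(1+0.1624)^5 + 120.5082/(1+0.1624)^5 = 92.2821

$92.28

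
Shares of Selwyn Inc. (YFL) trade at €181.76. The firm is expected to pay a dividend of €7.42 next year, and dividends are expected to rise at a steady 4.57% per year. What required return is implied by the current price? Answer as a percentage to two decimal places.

Rearranging the constant-growth DDM: r = D₁/P₀ + g.
r = 7.4200 / 181.76 + 0.0457 = 0.04082 + 0.0457 = 0.08652

8.65%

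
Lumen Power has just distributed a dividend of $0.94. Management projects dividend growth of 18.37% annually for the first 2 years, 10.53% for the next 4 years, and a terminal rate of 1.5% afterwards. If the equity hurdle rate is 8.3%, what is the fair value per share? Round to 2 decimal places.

Three-stage DDM. Project D₁…D_6; terminal Gordon value at t=6 with g = 0.015; discount at r = 0.083.
D_1 = 1.1127
D_2 = 1.3171
D_3 = 1.4558
D_4 = 1.6091
D_5 = 1.7785
D_6 = 1.9658
TV_6 = 1.9953/(0.083−0.015) = 29.3419
P₀ = Σ Dₜ/(1+r)ᵗ + TV_6/(1+r)^6 = 25.0633

$25.06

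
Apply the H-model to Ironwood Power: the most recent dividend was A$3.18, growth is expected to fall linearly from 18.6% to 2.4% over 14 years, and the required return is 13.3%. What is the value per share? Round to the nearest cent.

H-model: P₀ = D₀[(1+g_L) + H(g_S−g_L)]/(r−g_L), with H = 14/2 = 7.
P₀ = 3.18 × [(1+0.024) + 7×(0.186−0.024)] / (0.133−0.024)
   = 3.18 × 2.1580 / 0.109 = 62.9582

A$62.96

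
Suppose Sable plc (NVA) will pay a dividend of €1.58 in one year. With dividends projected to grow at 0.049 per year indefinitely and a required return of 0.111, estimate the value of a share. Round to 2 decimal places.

€25.48

Gordon growth model: P₀ = D₁/(r − g), with D₁ = 1.58 given directly.
P₀ = 1.5800 / (0.111 − 0.049) = 1.5800 / 0.062 = 25.4839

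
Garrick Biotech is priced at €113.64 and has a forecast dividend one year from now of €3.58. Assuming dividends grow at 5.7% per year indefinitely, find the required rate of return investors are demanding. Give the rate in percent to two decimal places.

8.85%

Rearranging the constant-growth DDM: r = D₁/P₀ + g.
r = 3.5800 / 113.64 + 0.057 = 0.03150 + 0.057 = 0.08850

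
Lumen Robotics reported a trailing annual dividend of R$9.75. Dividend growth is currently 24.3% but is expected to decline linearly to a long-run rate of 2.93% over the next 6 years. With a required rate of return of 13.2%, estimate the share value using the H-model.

R$158.58

H-model: P₀ = D₀[(1+g_L) + H(g_S−g_L)]/(r−g_L), with H = 6/2 = 3.
P₀ = 9.75 × [(1+0.0293) + 3×(0.243−0.0293)] / (0.132−0.0293)
   = 9.75 × 1.6704 / 0.1027 = 158.5823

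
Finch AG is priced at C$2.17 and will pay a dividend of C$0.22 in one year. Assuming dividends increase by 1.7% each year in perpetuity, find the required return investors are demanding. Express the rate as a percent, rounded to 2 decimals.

11.84%

Rearranging the constant-growth DDM: r = D₁/P₀ + g.
r = 0.2200 / 2.17 + 0.017 = 0.10138 + 0.017 = 0.11838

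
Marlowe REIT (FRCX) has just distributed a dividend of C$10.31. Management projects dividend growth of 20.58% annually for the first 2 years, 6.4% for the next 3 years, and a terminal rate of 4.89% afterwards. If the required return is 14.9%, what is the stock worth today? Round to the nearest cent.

C$145.92

Three-stage DDM. Project D₁…D_5; terminal Gordon value at t=5 with g = 0.0489; discount at r = 0.149.
D_1 = 12.4318
D_2 = 14.9903
D_3 = 15.9496
D_4 = 16.9704
D_5 = 18.0565
TV_5 = 18.9395/(0.149−0.0489) = 189.2057
P₀ = Σ Dₜ/(1+r)ᵗ + TV_5/(1+r)^5 = 145.9206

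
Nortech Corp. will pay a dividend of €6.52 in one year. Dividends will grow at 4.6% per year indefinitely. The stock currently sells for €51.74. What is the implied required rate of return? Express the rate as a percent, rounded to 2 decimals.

Rearranging the constant-growth DDM: r = D₁/P₀ + g.
r = 6.5200 / 51.74 + 0.046 = 0.12601 + 0.046 = 0.17201

17.20%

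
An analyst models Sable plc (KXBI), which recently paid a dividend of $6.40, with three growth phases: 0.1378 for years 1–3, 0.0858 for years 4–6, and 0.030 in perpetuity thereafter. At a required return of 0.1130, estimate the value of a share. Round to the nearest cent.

$118.37

Three-stage DDM. Project D₁…D_6; terminal Gordon value at t=6 with g = 0.03; discount at r = 0.113.
D_1 = 7.2819
D_2 = 8.2854
D_3 = 9.4271
D_4 = 10.2359
D_5 = 11.1142
D_6 = 12.0678
TV_6 = 12.4298/(0.113−0.03) = 149.7568
P₀ = Σ Dₜ/(1+r)ᵗ + TV_6/(1+r)^6 = 118.3742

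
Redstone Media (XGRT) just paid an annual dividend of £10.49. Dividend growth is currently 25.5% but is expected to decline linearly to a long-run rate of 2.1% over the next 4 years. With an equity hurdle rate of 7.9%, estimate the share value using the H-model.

£269.30

H-model: P₀ = D₀[(1+g_L) + H(g_S−g_L)]/(r−g_L), with H = 4/2 = 2.
P₀ = 10.49 × [(1+0.021) + 2×(0.255−0.021)] / (0.079−0.021)
   = 10.49 × 1.4890 / 0.058 = 269.3036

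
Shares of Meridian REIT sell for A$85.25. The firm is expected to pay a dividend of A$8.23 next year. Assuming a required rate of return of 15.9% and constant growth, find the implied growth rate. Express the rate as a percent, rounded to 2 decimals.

From P₀ = D₁/(r − g), the implied growth is g = r − D₁/P₀.
g = 0.159 − 8.23/85.25 = 0.159 − 0.09654 = 0.06246

6.25%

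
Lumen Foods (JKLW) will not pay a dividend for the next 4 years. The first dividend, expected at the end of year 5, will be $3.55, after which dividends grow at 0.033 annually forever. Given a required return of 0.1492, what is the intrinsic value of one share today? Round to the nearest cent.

$17.52

Deferred-dividend DDM. At t=4 the remaining stream is a growing perpetuity with first payment D_5 = 3.55.
V_4 = D_5/(r−g) = 3.55/(0.1492−0.033) = 30.5508
P₀ = V_4/(1+r)^4 = 30.5508/(1+0.1492)^4 = 17.5162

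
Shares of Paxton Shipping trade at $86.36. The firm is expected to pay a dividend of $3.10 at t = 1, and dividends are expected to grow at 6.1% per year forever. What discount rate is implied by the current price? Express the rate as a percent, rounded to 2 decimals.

Rearranging the constant-growth DDM: r = D₁/P₀ + g.
r = 3.1000 / 86.36 + 0.061 = 0.03590 + 0.061 = 0.09690

9.69%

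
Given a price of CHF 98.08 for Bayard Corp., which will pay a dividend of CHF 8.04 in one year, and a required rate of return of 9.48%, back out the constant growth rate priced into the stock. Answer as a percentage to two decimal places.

From P₀ = D₁/(r − g), the implied growth is g = r − D₁/P₀.
g = 0.0948 − 8.04/98.08 = 0.0948 − 0.08197 = 0.01283

1.28%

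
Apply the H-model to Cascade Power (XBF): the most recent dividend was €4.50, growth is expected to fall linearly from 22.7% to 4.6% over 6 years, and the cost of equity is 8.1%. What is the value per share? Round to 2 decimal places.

€204.30

H-model: P₀ = D₀[(1+g_L) + H(g_S−g_L)]/(r−g_L), with H = 6/2 = 3.
P₀ = 4.50 × [(1+0.046) + 3×(0.227−0.046)] / (0.081−0.046)
   = 4.50 × 1.5890 / 0.035 = 204.3000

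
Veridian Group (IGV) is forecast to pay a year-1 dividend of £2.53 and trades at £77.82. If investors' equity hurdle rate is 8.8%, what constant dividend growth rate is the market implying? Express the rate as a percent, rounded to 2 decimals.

5.55%

From P₀ = D₁/(r − g), the implied growth is g = r − D₁/P₀.
g = 0.088 − 2.53/77.82 = 0.088 − 0.03251 = 0.05549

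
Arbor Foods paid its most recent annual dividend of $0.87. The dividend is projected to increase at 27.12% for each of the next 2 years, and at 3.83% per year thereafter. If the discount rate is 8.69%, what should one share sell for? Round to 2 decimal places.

$27.63

Two-stage DDM. Project D₁…D_2 at 0.2712, terminal growth 0.0383, discount at r = 0.0869.
D_1 = 1.1059
D_2 = 1.4059
Terminal value at t=2: TV = D_3/(r−g) = 1.4597/(0.0869−0.0383) = 30.0354
P₀ = 1.1059/(1+0.0869)^1 + 1.4059/(1+0.0869)^2 + 30.0354/(1+0.0869)^2 = 27.6322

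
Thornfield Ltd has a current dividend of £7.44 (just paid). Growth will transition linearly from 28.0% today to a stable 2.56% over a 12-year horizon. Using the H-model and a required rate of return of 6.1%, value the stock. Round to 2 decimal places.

H-model: P₀ = D₀[(1+g_L) + H(g_S−g_L)]/(r−g_L), with H = 12/2 = 6.
P₀ = 7.44 × [(1+0.0256) + 6×(0.28−0.0256)] / (0.061−0.0256)
   = 7.44 × 2.5520 / 0.0354 = 536.3525

£536.35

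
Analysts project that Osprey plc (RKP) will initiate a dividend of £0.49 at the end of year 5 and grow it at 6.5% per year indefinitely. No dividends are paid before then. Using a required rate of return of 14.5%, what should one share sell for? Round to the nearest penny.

Deferred-dividend DDM. At t=4 the remaining stream is a growing perpetuity with first payment D_5 = 0.49.
V_4 = D_5/(r−g) = 0.49/(0.145−0.065) = 6.1250
P₀ = V_4/(1+r)^4 = 6.1250/(1+0.145)^4 = 3.5636

£3.56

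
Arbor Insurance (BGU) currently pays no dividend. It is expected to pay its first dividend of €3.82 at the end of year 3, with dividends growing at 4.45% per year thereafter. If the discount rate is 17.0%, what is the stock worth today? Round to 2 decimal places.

€22.24

Deferred-dividend DDM. At t=2 the remaining stream is a growing perpetuity with first payment D_3 = 3.82.
V_2 = D_3/(r−g) = 3.82/(0.17−0.0445) = 30.4382
P₀ = V_2/(1+r)^2 = 30.4382/(1+0.17)^2 = 22.2356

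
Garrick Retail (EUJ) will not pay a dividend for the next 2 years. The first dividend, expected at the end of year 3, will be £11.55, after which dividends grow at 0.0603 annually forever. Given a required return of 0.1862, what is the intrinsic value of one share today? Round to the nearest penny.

£65.20

Deferred-dividend DDM. At t=2 the remaining stream is a growing perpetuity with first payment D_3 = 11.55.
V_2 = D_3/(r−g) = 11.55/(0.1862−0.0603) = 91.7395
P₀ = V_2/(1+r)^2 = 91.7395/(1+0.1862)^2 = 65.1989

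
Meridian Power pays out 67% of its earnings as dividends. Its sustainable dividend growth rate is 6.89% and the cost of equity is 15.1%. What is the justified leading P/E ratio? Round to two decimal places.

Justified leading P/E = b/(r−g) = 0.67/(0.151−0.0689) = 8.1608

8.16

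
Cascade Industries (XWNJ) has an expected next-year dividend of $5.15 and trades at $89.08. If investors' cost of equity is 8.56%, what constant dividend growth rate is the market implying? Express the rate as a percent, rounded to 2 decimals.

2.78%

From P₀ = D₁/(r − g), the implied growth is g = r − D₁/P₀.
g = 0.0856 − 5.15/89.08 = 0.0856 − 0.05781 = 0.02779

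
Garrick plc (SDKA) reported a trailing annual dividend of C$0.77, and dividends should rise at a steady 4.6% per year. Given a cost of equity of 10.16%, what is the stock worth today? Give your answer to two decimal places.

Gordon growth model: P₀ = D₁/(r − g). D₁ = 0.77 × (1 + 0.046) = 0.8054.
P₀ = 0.8054 / (0.1016 − 0.046) = 0.8054 / 0.0556 = 14.4860

C$14.49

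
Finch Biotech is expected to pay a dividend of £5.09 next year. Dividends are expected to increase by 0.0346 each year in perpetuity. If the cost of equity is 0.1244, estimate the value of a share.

£56.68

Gordon growth model: P₀ = D₁/(r − g), with D₁ = 5.09 given directly.
P₀ = 5.0900 / (0.1244 − 0.0346) = 5.0900 / 0.0898 = 56.6815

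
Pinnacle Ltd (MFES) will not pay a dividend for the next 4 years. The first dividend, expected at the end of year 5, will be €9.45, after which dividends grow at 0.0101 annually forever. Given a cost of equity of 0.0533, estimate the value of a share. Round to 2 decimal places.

€177.72

Deferred-dividend DDM. At t=4 the remaining stream is a growing perpetuity with first payment D_5 = 9.45.
V_4 = D_5/(r−g) = 9.45/(0.0533−0.0101) = 218.7500
P₀ = V_4/(1+r)^4 = 218.7500/(1+0.0533)^4 = 177.7214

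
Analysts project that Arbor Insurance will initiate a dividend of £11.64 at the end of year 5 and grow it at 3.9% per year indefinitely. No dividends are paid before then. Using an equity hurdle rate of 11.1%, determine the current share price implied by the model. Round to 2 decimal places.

£106.11

Deferred-dividend DDM. At t=4 the remaining stream is a growing perpetuity with first payment D_5 = 11.64.
V_4 = D_5/(r−g) = 11.64/(0.111−0.039) = 161.6667
P₀ = V_4/(1+r)^4 = 161.6667/(1+0.111)^4 = 106.1119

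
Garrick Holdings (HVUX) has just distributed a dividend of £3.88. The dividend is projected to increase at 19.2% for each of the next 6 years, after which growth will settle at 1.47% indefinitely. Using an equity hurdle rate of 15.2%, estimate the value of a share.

Two-stage DDM. Project D₁…D_6 at 0.192, terminal growth 0.0147, discount at r = 0.152.
D_1 = 4.6250
D_2 = 5.5130
D_3 = 6.5714
D_4 = 7.8332
D_5 = 9.3371
D_6 = 11.1298
Terminal value at t=6: TV = D_7/(r−g) = 11.2935/(0.152−0.0147) = 82.2539
P₀ = 4.6250/(1+0.152)^1 + 5.5130/(1+0.152)^2 + 6.5714/(1+0.152)^3 + 7.8332/(1+0.152)^4 + 9.3371/(1+0.152)^5 + 11.1298/(1+0.152)^6 + 82.2539/(1+0.152)^6 = 61.4705

£61.47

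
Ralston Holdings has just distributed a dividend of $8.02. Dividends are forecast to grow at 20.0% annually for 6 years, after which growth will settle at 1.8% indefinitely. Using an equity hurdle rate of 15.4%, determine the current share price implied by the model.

$131.20

Two-stage DDM. Project D₁…D_6 at 0.2, terminal growth 0.018, discount at r = 0.154.
D_1 = 9.6240
D_2 = 11.5488
D_3 = 13.8586
D_4 = 16.6303
D_5 = 19.9563
D_6 = 23.9476
Terminal value at t=6: TV = D_7/(r−g) = 24.3786/(0.154−0.018) = 179.2548
P₀ = 9.6240/(1+0.154)^1 + 11.5488/(1+0.154)^2 + 13.8586/(1+0.154)^3 + 16.6303/(1+0.154)^4 + 19.9563/(1+0.154)^5 + 23.9476/(1+0.154)^6 + 179.2548/(1+0.154)^6 = 131.1966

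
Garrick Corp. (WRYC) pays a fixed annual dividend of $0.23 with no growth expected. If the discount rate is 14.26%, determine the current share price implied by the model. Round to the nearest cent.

$1.61

Zero-growth DDM (perpetuity): P₀ = D/r = 0.23 / 0.1426 = 1.6129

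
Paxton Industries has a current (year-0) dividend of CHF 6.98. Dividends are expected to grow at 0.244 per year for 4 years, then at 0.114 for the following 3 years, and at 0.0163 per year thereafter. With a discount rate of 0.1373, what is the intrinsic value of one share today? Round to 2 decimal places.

Three-stage DDM. Project D₁…D_7; terminal Gordon value at t=7 with g = 0.0163; discount at r = 0.1373.
D_1 = 8.6831
D_2 = 10.8018
D_3 = 13.4374
D_4 = 16.7162
D_5 = 18.6218
D_6 = 20.7447
D_7 = 23.1096
TV_7 = 23.4863/(0.1373−0.0163) = 194.1016
P₀ = Σ Dₜ/(1+r)ᵗ + TV_7/(1+r)^7 = 142.7442

CHF 142.74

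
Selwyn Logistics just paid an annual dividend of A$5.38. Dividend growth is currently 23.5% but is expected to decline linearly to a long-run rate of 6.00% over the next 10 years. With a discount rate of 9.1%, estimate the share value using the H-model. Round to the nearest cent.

A$335.82

H-model: P₀ = D₀[(1+g_L) + H(g_S−g_L)]/(r−g_L), with H = 10/2 = 5.
P₀ = 5.38 × [(1+0.06) + 5×(0.235−0.06)] / (0.091−0.06)
   = 5.38 × 1.9350 / 0.031 = 335.8161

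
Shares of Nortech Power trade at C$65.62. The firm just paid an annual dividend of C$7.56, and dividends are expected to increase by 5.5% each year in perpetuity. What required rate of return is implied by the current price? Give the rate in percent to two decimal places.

17.65%

Rearranging the constant-growth DDM: r = D₁/P₀ + g.
D₁ = 7.56 × (1 + 0.055) = 7.9758.
r = 7.9758 / 65.62 + 0.055 = 0.12155 + 0.055 = 0.17655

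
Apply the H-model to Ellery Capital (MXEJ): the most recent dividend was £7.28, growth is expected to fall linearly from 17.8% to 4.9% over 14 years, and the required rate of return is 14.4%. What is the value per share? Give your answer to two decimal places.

£149.58

H-model: P₀ = D₀[(1+g_L) + H(g_S−g_L)]/(r−g_L), with H = 14/2 = 7.
P₀ = 7.28 × [(1+0.049) + 7×(0.178−0.049)] / (0.144−0.049)
   = 7.28 × 1.9520 / 0.095 = 149.5848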